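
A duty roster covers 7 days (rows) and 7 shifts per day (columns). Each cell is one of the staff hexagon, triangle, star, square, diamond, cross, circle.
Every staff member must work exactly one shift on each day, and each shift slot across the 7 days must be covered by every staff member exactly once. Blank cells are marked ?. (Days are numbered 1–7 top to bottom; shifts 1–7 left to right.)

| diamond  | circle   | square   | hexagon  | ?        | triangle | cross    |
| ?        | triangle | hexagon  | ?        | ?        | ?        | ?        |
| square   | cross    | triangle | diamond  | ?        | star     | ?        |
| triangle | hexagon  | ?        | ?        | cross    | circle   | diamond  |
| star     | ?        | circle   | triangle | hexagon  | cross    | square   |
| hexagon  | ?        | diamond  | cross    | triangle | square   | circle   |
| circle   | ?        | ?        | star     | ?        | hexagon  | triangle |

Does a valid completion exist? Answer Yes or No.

No day or shift among the givens repeats a symbol, and propagating forced cells runs into no contradiction.
One valid completion exists (for instance, diamond circle square hexagon star triangle cross / cross triangle hexagon circle square diamond star / square cross triangle diamond circle star hexagon / triangle hexagon star square cross circle diamond / star diamond circle triangle hexagon cross square / hexagon star diamond cross triangle square circle / circle square cross star diamond hexagon triangle).

Yes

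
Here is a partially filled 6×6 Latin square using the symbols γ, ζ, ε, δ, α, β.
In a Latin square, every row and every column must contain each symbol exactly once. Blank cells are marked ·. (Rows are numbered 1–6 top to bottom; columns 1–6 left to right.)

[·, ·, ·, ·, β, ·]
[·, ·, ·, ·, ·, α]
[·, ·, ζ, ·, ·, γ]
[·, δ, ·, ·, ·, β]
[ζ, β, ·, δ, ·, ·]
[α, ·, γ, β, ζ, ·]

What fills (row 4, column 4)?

ζ

Row 5, column 6: row 5 has {ζ, δ, β} and column 6 has {γ, α, β}, leaving only ε.
Row 5, column 3: row 5 has {ζ, ε, δ, β} and column 3 has {γ, ζ}, leaving only α.
Row 4, column 3: row 4 has {δ, β} and column 3 has {γ, ζ, α}, leaving only ε.
Row 1, column 3: row 1 has {β} and column 3 has {γ, ζ, ε, α}, leaving only δ.
Row 1, column 6: row 1 has {δ, β} and column 6 has {γ, ε, α, β}, leaving only ζ.
Row 2, column 3: row 2 has {α} and column 3 has {γ, ζ, ε, δ, α}, leaving only β.
Row 4, column 1: row 4 has {ε, δ, β} and column 1 has {ζ, α}, leaving only γ.
Row 1, column 1: row 1 has {ζ, δ, β} and column 1 has {γ, ζ, α}, leaving only ε.
Row 2, column 1: row 2 has {α, β} and column 1 has {γ, ζ, ε, α}, leaving only δ.
Row 3, column 1: row 3 has {γ, ζ} and column 1 has {γ, ζ, ε, δ, α}, leaving only β.
Row 4, column 5: row 4 has {γ, ε, δ, β} and column 5 has {ζ, β}, leaving only α.
Row 4 already has {γ, ε, δ, α, β} and column 4 already has {δ, β}, so row 4, column 4 must be ζ.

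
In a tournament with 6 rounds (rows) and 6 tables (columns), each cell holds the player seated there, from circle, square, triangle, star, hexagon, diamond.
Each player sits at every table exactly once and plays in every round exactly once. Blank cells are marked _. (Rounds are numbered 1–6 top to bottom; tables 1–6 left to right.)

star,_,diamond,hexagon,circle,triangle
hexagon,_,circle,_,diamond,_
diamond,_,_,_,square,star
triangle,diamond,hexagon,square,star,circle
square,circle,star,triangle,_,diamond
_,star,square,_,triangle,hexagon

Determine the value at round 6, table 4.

diamond

Round 1, table 2: round 1 has {circle, triangle, star, hexagon, diamond} and table 2 has {circle, star, diamond}, leaving only square.
Round 2, table 2: round 2 has {circle, hexagon, diamond} and table 2 has {circle, square, star, diamond}, leaving only triangle.
Round 2, table 4: round 2 has {circle, triangle, hexagon, diamond} and table 4 has {square, triangle, hexagon}, leaving only star.
Round 2, table 6: round 2 has {circle, triangle, star, hexagon, diamond} and table 6 has {circle, triangle, star, hexagon, diamond}, leaving only square.
Round 3, table 2: round 3 has {square, star, diamond} and table 2 has {circle, square, triangle, star, diamond}, leaving only hexagon.
Round 3, table 3: round 3 has {square, star, hexagon, diamond} and table 3 has {circle, square, star, hexagon, diamond}, leaving only triangle.
Round 3, table 4: round 3 has {square, triangle, star, hexagon, diamond} and table 4 has {square, triangle, star, hexagon}, leaving only circle.
Round 6 already has {square, triangle, star, hexagon} and table 4 already has {circle, square, triangle, star, hexagon}, so round 6, table 4 must be diamond.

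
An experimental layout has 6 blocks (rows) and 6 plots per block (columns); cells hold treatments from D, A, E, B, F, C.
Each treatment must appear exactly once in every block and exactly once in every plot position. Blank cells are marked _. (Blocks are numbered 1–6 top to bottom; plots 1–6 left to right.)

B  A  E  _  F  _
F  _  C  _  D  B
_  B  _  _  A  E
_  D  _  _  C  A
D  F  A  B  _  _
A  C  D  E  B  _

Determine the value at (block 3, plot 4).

Block 2, plot 2: block 2 has {D, B, F, C} and plot 2 has {D, A, B, F, C}, leaving only E.
Block 2, plot 4: block 2 has {D, E, B, F, C} and plot 4 has {E, B}, leaving only A.
Block 3, plot 1: block 3 has {A, E, B} and plot 1 has {D, A, B, F}, leaving only C.
Block 3, plot 3: block 3 has {A, E, B, C} and plot 3 has {D, A, E, C}, leaving only F.
Block 3 already has {A, E, B, F, C} and plot 4 already has {A, E, B}, so block 3, plot 4 must be D.

D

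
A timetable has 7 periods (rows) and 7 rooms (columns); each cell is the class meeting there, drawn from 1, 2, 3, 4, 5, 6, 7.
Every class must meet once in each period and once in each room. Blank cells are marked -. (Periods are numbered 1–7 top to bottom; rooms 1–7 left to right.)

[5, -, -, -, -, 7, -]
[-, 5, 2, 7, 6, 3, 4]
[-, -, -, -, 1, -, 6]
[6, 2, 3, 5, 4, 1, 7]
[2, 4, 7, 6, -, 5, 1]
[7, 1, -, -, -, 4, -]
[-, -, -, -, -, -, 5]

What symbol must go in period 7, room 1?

Period 2, room 1: period 2 has {2, 3, 4, 5, 6, 7} and room 1 has {2, 5, 6, 7}, leaving only 1.
Period 3, room 6: period 3 has {1, 6} and room 6 has {1, 3, 4, 5, 7}, leaving only 2.
Period 5, room 5: period 5 has {1, 2, 4, 5, 6, 7} and room 5 has {1, 4, 6}, leaving only 3.
Period 1, room 5: period 1 has {5, 7} and room 5 has {1, 3, 4, 6}, leaving only 2.
Period 1, room 7: period 1 has {2, 5, 7} and room 7 has {1, 4, 5, 6, 7}, leaving only 3.
Period 1, room 2: period 1 has {2, 3, 5, 7} and room 2 has {1, 2, 4, 5}, leaving only 6.
Period 6, room 5: period 6 has {1, 4, 7} and room 5 has {1, 2, 3, 4, 6}, leaving only 5.
Period 6, room 3: period 6 has {1, 4, 5, 7} and room 3 has {2, 3, 7}, leaving only 6.
Period 6, room 7: period 6 has {1, 4, 5, 6, 7} and room 7 has {1, 3, 4, 5, 6, 7}, leaving only 2.
Period 6, room 4: period 6 has {1, 2, 4, 5, 6, 7} and room 4 has {5, 6, 7}, leaving only 3.
Period 3, room 4: period 3 has {1, 2, 6} and room 4 has {3, 5, 6, 7}, leaving only 4.
Period 1, room 4: period 1 has {2, 3, 5, 6, 7} and room 4 has {3, 4, 5, 6, 7}, leaving only 1.
Period 1, room 3: period 1 has {1, 2, 3, 5, 6, 7} and room 3 has {2, 3, 6, 7}, leaving only 4.
Period 3, room 1: period 3 has {1, 2, 4, 6} and room 1 has {1, 2, 5, 6, 7}, leaving only 3.
Period 7 already has {5} and room 1 already has {1, 2, 3, 5, 6, 7}, so period 7, room 1 must be 4.

4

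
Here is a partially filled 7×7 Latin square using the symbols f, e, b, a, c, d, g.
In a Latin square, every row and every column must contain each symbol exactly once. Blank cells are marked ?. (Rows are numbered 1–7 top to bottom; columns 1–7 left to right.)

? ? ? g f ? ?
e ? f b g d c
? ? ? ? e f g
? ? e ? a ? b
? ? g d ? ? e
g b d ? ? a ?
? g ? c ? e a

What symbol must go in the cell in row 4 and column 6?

Row 1, column 7: row 1 has {f, g} and column 7 has {e, b, a, c, g}, leaving only d.
Row 2, column 2: row 2 has {f, e, b, c, d, g} and column 2 has {b, g}, leaving only a.
Row 3, column 4: row 3 has {f, e, g} and column 4 has {b, c, d, g}, leaving only a.
Row 4, column 4: row 4 has {e, b, a} and column 4 has {b, a, c, d, g}, leaving only f.
Row 6, column 4: row 6 has {b, a, d, g} and column 4 has {f, b, a, c, d, g}, leaving only e.
Row 6, column 5: row 6 has {e, b, a, d, g} and column 5 has {f, e, a, g}, leaving only c.
Row 5, column 5: row 5 has {e, d, g} and column 5 has {f, e, a, c, g}, leaving only b.
Row 5, column 6: row 5 has {e, b, d, g} and column 6 has {f, e, a, d}, leaving only c.
Row 4 already has {f, e, b, a} and column 6 already has {f, e, a, c, d}, so row 4, column 6 must be g.

g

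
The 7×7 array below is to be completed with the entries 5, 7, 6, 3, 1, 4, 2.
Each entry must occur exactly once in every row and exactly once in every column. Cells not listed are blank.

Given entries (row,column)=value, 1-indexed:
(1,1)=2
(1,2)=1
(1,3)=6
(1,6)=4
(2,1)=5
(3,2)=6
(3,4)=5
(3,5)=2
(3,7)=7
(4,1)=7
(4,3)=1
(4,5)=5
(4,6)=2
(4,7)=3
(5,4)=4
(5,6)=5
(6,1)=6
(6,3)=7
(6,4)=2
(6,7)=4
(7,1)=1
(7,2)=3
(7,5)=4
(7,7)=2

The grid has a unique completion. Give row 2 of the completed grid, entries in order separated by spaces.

5 2 4 1 3 7 6

Row 1, column 7: row 1 has {6, 1, 4, 2} and column 7 has {7, 3, 4, 2}, leaving only 5.
Row 4, column 2: row 4 has {5, 7, 3, 1, 2} and column 2 has {6, 3, 1}, leaving only 4.
Row 4, column 4: row 4 has {5, 7, 3, 1, 4, 2} and column 4 has {5, 4, 2}, leaving only 6.
Row 5, column 1: row 5 has {5, 4} and column 1 has {5, 7, 6, 1, 2}, leaving only 3.
Row 3, column 1: row 3 has {5, 7, 6, 2} and column 1 has {5, 7, 6, 3, 1, 2}, leaving only 4.
Row 3, column 3: row 3 has {5, 7, 6, 4, 2} and column 3 has {7, 6, 1}, leaving only 3.
Row 3, column 6: row 3 has {5, 7, 6, 3, 4, 2} and column 6 has {5, 4, 2}, leaving only 1.
Row 5, column 3: row 5 has {5, 3, 4} and column 3 has {7, 6, 3, 1}, leaving only 2.
Row 2, column 3: row 2 has {5} and column 3 has {7, 6, 3, 1, 2}, leaving only 4.
Row 5, column 2: row 5 has {5, 3, 4, 2} and column 2 has {6, 3, 1, 4}, leaving only 7.
Row 2, column 2: row 2 has {5, 4} and column 2 has {7, 6, 3, 1, 4}, leaving only 2.
Row 6, column 2: row 6 has {7, 6, 4, 2} and column 2 has {7, 6, 3, 1, 4, 2}, leaving only 5.
Row 6, column 6: row 6 has {5, 7, 6, 4, 2} and column 6 has {5, 1, 4, 2}, leaving only 3.
Row 6, column 5: row 6 has {5, 7, 6, 3, 4, 2} and column 5 has {5, 4, 2}, leaving only 1.
Row 5, column 5: row 5 has {5, 7, 3, 4, 2} and column 5 has {5, 1, 4, 2}, leaving only 6.
Row 5, column 7: row 5 has {5, 7, 6, 3, 4, 2} and column 7 has {5, 7, 3, 4, 2}, leaving only 1.
Row 2, column 7: row 2 has {5, 4, 2} and column 7 has {5, 7, 3, 1, 4, 2}, leaving only 6.
Row 2, column 6: row 2 has {5, 6, 4, 2} and column 6 has {5, 3, 1, 4, 2}, leaving only 7.
Row 2, column 5: row 2 has {5, 7, 6, 4, 2} and column 5 has {5, 6, 1, 4, 2}, leaving only 3.
Row 2, column 4: row 2 has {5, 7, 6, 3, 4, 2} and column 4 has {5, 6, 4, 2}, leaving only 1.
So row 2 reads: 5 2 4 1 3 7 6.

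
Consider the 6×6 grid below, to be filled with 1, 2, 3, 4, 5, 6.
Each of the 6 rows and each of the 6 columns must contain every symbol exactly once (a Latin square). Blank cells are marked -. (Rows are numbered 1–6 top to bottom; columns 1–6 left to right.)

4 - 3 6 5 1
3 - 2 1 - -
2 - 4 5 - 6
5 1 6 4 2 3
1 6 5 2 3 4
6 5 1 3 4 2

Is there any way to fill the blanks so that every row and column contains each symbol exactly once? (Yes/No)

Yes

No row or column among the givens repeats a symbol, and propagating forced cells runs into no contradiction.
One valid completion exists (for instance, 4 2 3 6 5 1 / 3 4 2 1 6 5 / 2 3 4 5 1 6 / 5 1 6 4 2 3 / 1 6 5 2 3 4 / 6 5 1 3 4 2).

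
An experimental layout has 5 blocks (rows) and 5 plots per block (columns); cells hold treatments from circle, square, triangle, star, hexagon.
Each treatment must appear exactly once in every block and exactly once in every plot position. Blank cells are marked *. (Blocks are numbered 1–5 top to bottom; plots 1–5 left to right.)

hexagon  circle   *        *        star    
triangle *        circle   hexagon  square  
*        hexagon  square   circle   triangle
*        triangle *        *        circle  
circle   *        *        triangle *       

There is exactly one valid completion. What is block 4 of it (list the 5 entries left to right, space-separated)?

Block 1, plot 3: block 1 has {circle, star, hexagon} and plot 3 has {circle, square}, leaving only triangle.
Block 1, plot 4: block 1 has {circle, triangle, star, hexagon} and plot 4 has {circle, triangle, hexagon}, leaving only square.
Block 4, plot 4: block 4 has {circle, triangle} and plot 4 has {circle, square, triangle, hexagon}, leaving only star.
Block 4, plot 1: block 4 has {circle, triangle, star} and plot 1 has {circle, triangle, hexagon}, leaving only square.
Block 4, plot 3: block 4 has {circle, square, triangle, star} and plot 3 has {circle, square, triangle}, leaving only hexagon.
So block 4 reads: square triangle hexagon star circle.

square triangle hexagon star circle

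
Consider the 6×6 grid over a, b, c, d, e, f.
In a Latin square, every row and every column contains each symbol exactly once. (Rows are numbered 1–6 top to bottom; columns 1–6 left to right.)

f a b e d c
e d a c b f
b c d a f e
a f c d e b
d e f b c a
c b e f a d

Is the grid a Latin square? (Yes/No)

Yes

Each row is a permutation of the 6 symbols, and so is each column.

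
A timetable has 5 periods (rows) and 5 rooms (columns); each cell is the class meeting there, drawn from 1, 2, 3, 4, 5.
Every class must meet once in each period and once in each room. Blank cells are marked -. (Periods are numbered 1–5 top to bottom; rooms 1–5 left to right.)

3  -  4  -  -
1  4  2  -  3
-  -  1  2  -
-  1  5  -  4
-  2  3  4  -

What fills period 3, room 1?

Period 1, room 2: period 1 has {3, 4} and room 2 has {1, 2, 4}, leaving only 5.
Period 1, room 4: period 1 has {3, 4, 5} and room 4 has {2, 4}, leaving only 1.
Period 1, room 5: period 1 has {1, 3, 4, 5} and room 5 has {3, 4}, leaving only 2.
Period 2, room 4: period 2 has {1, 2, 3, 4} and room 4 has {1, 2, 4}, leaving only 5.
Period 3, room 2: period 3 has {1, 2} and room 2 has {1, 2, 4, 5}, leaving only 3.
Period 3, room 5: period 3 has {1, 2, 3} and room 5 has {2, 3, 4}, leaving only 5.
Period 3 already has {1, 2, 3, 5} and room 1 already has {1, 3}, so period 3, room 1 must be 4.

4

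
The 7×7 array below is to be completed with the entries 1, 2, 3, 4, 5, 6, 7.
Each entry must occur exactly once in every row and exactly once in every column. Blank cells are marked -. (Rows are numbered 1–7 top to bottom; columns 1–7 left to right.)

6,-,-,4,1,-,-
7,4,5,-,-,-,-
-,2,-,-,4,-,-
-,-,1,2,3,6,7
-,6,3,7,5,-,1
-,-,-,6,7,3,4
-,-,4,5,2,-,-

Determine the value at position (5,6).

4

Row 2, column 5: row 2 has {4, 5, 7} and column 5 has {1, 2, 3, 4, 5, 7}, leaving only 6.
Row 4, column 2: row 4 has {1, 2, 3, 6, 7} and column 2 has {2, 4, 6}, leaving only 5.
Row 4, column 1: row 4 has {1, 2, 3, 5, 6, 7} and column 1 has {6, 7}, leaving only 4.
Row 5, column 1: row 5 has {1, 3, 5, 6, 7} and column 1 has {4, 6, 7}, leaving only 2.
Row 5 already has {1, 2, 3, 5, 6, 7} and column 6 already has {3, 6}, so row 5, column 6 must be 4.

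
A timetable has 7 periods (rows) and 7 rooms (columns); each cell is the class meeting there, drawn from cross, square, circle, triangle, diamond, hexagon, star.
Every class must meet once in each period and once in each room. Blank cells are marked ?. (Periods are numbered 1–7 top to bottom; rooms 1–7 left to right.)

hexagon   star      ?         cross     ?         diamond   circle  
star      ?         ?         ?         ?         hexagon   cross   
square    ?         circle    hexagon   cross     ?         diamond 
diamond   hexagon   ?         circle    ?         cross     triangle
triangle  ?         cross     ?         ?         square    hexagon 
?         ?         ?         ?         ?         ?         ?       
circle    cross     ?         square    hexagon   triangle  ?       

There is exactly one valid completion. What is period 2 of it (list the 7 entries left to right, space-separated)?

star square triangle diamond circle hexagon cross

Period 3, room 2: period 3 has {cross, square, circle, diamond, hexagon} and room 2 has {cross, hexagon, star}, leaving only triangle.
Period 3, room 6: period 3 has {cross, square, circle, triangle, diamond, hexagon} and room 6 has {cross, square, triangle, diamond, hexagon}, leaving only star.
Period 6, room 1: period 6 has {} and room 1 has {square, circle, triangle, diamond, hexagon, star}, leaving only cross.
Period 6, room 6: period 6 has {cross} and room 6 has {cross, square, triangle, diamond, hexagon, star}, leaving only circle.
Period 7, room 7: period 7 has {cross, square, circle, triangle, hexagon} and room 7 has {cross, circle, triangle, diamond, hexagon}, leaving only star.
Period 6, room 7: period 6 has {cross, circle} and room 7 has {cross, circle, triangle, diamond, hexagon, star}, leaving only square.
Period 6, room 2: period 6 has {cross, square, circle} and room 2 has {cross, triangle, hexagon, star}, leaving only diamond.
Period 5, room 2: period 5 has {cross, square, triangle, hexagon} and room 2 has {cross, triangle, diamond, hexagon, star}, leaving only circle.
Period 2, room 2: period 2 has {cross, hexagon, star} and room 2 has {cross, circle, triangle, diamond, hexagon, star}, leaving only square.
Period 7, room 3: period 7 has {cross, square, circle, triangle, hexagon, star} and room 3 has {cross, circle}, leaving only diamond.
Period 2, room 3: period 2 has {cross, square, hexagon, star} and room 3 has {cross, circle, diamond}, leaving only triangle.
Period 2, room 4: period 2 has {cross, square, triangle, hexagon, star} and room 4 has {cross, square, circle, hexagon}, leaving only diamond.
Period 2, room 5: period 2 has {cross, square, triangle, diamond, hexagon, star} and room 5 has {cross, hexagon}, leaving only circle.
So period 2 reads: star square triangle diamond circle hexagon cross.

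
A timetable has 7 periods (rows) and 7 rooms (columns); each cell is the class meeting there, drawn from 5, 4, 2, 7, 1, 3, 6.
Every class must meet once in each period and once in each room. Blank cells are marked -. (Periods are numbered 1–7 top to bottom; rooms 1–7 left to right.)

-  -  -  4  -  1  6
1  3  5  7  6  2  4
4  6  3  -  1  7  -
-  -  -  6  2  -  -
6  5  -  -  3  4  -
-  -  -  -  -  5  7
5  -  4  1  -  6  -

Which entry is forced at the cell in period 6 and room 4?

3

Period 4, room 6: period 4 has {2, 6} and room 6 has {5, 4, 2, 7, 1, 6}, leaving only 3.
Period 4, room 1: period 4 has {2, 3, 6} and room 1 has {5, 4, 1, 6}, leaving only 7.
Period 4, room 3: period 4 has {2, 7, 3, 6} and room 3 has {5, 4, 3}, leaving only 1.
Period 4, room 2: period 4 has {2, 7, 1, 3, 6} and room 2 has {5, 3, 6}, leaving only 4.
Period 4, room 7: period 4 has {4, 2, 7, 1, 3, 6} and room 7 has {4, 7, 6}, leaving only 5.
Period 3, room 7: period 3 has {4, 7, 1, 3, 6} and room 7 has {5, 4, 7, 6}, leaving only 2.
Period 3, room 4: period 3 has {4, 2, 7, 1, 3, 6} and room 4 has {4, 7, 1, 6}, leaving only 5.
Period 5, room 4: period 5 has {5, 4, 3, 6} and room 4 has {5, 4, 7, 1, 6}, leaving only 2.
Period 6 already has {5, 7} and room 4 already has {5, 4, 2, 7, 1, 6}, so period 6, room 4 must be 3.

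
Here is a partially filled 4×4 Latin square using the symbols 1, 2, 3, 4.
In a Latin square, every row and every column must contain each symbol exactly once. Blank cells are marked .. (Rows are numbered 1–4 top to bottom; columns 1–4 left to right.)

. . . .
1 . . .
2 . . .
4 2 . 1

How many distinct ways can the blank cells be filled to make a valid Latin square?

4

Row 1, column 1: eliminating its row and column leaves {3}.
Row 1, column 2: eliminating its row and column leaves {1, 3, 4}.
Row 1, column 3: eliminating its row and column leaves {1, 2, 3, 4}.
Row 1, column 4: eliminating its row and column leaves {2, 3, 4}.
Row 2, column 2: eliminating its row and column leaves {3, 4}.
Row 2, column 3: eliminating its row and column leaves {2, 3, 4}.
Row 2, column 4: eliminating its row and column leaves {2, 3, 4}.
Row 3, column 2: eliminating its row and column leaves {1, 3, 4}.
Row 3, column 3: eliminating its row and column leaves {1, 3, 4}.
Row 3, column 4: eliminating its row and column leaves {3, 4}.
Row 4, column 3: eliminating its row and column leaves {3}.
Enumerating the assignments across these blanks that avoid any row or column repeat gives 4 completions.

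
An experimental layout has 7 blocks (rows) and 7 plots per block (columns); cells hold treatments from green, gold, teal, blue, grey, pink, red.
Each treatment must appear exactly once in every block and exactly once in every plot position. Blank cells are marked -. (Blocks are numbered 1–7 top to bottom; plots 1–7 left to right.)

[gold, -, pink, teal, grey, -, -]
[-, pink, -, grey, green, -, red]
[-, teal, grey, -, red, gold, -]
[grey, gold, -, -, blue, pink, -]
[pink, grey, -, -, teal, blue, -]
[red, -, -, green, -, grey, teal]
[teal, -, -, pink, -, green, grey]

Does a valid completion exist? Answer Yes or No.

Block 1, plot 6: block 1 has {gold, teal, grey, pink} and plot 6 has {green, gold, blue, grey, pink}, so it must be red.
Block 2, plot 1: block 2 has {green, grey, pink, red} and plot 1 has {gold, teal, grey, pink, red}, so it must be blue.
Block 2, plot 6: block 2 has {green, blue, grey, pink, red} and plot 6 has {green, gold, blue, grey, pink, red}, so it must be teal.
Block 2, plot 3: block 2 has {green, teal, blue, grey, pink, red} and plot 3 has {grey, pink}, so it must be gold.
Block 3, plot 1: block 3 has {gold, teal, grey, red} and plot 1 has {gold, teal, blue, grey, pink, red}, so it must be green.
Block 3, plot 4: block 3 has {green, gold, teal, grey, red} and plot 4 has {green, teal, grey, pink}, so it must be blue.
Block 3, plot 7: block 3 has {green, gold, teal, blue, grey, red} and plot 7 has {teal, grey, red}, so it must be pink.
Block 4, plot 4: block 4 has {gold, blue, grey, pink} and plot 4 has {green, teal, blue, grey, pink}, so it must be red.
Block 4, plot 7: block 4 has {gold, blue, grey, pink, red} and plot 7 has {teal, grey, pink, red}, so it must be green.
Block 1, plot 7: block 1 has {gold, teal, grey, pink, red} and plot 7 has {green, teal, grey, pink, red}, so it must be blue.
Block 1, plot 2: block 1 has {gold, teal, blue, grey, pink, red} and plot 2 has {gold, teal, grey, pink}, so it must be green.
Block 4, plot 3: block 4 has {green, gold, blue, grey, pink, red} and plot 3 has {gold, grey, pink}, so it must be teal.
Block 5, plot 4: block 5 has {teal, blue, grey, pink} and plot 4 has {green, teal, blue, grey, pink, red}, so it must be gold.
Now block 5, plot 7: block 5 together with plot 7 already contain {green, gold, teal, blue, grey, pink, red} — every symbol — so nothing can go there. The grid has no valid completion.

No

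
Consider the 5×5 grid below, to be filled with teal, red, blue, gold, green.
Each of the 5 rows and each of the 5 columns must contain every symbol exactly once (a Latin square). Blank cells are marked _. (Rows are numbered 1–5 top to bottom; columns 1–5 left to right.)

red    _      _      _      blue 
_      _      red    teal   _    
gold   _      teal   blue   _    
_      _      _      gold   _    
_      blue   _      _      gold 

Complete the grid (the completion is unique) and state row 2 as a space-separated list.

Row 2, column 5: row 2 has {teal, red} and column 5 has {blue, gold}, leaving only green.
Row 2, column 1: row 2 has {teal, red, green} and column 1 has {red, gold}, leaving only blue.
Row 2, column 2: row 2 has {teal, red, blue, green} and column 2 has {blue}, leaving only gold.
So row 2 reads: blue gold red teal green.

blue gold red teal green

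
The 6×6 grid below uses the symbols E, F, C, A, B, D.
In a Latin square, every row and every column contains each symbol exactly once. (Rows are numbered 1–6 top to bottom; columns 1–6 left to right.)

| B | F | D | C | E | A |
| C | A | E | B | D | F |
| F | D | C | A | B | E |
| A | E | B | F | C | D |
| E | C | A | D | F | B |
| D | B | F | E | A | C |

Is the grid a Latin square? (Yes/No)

Each row is a permutation of the 6 symbols, and so is each column.

Yes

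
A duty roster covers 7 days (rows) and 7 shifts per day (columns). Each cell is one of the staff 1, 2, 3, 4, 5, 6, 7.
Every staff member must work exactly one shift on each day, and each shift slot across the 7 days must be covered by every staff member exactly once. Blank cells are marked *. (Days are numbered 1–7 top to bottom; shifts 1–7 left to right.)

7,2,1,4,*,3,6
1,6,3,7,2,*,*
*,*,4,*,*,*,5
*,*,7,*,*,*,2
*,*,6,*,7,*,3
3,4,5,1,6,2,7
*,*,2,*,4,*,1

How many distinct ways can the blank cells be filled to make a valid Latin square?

Day 1, shift 5: eliminating its day and shift leaves {5}.
Day 2, shift 6: eliminating its day and shift leaves {4, 5}.
Day 2, shift 7: eliminating its day and shift leaves {4}.
Day 3, shift 1: eliminating its day and shift leaves {2, 6}.
Day 3, shift 2: eliminating its day and shift leaves {1, 3, 7}.
Day 3, shift 4: eliminating its day and shift leaves {2, 3, 6}.
Day 3, shift 5: eliminating its day and shift leaves {1, 3}.
Day 3, shift 6: eliminating its day and shift leaves {1, 6, 7}.
Day 4, shift 1: eliminating its day and shift leaves {4, 5, 6}.
Day 4, shift 2: eliminating its day and shift leaves {1, 3, 5}.
Day 4, shift 4: eliminating its day and shift leaves {3, 5, 6}.
Day 4, shift 5: eliminating its day and shift leaves {1, 3, 5}.
Day 4, shift 6: eliminating its day and shift leaves {1, 4, 5, 6}.
Day 5, shift 1: eliminating its day and shift leaves {2, 4, 5}.
Day 5, shift 2: eliminating its day and shift leaves {1, 5}.
Day 5, shift 4: eliminating its day and shift leaves {2, 5}.
Day 5, shift 6: eliminating its day and shift leaves {1, 4, 5}.
Day 7, shift 1: eliminating its day and shift leaves {5, 6}.
Day 7, shift 2: eliminating its day and shift leaves {3, 5, 7}.
Day 7, shift 4: eliminating its day and shift leaves {3, 5, 6}.
Day 7, shift 6: eliminating its day and shift leaves {5, 6, 7}.
Enumerating the assignments across these blanks that avoid any day or shift repeat gives 9 completions.

9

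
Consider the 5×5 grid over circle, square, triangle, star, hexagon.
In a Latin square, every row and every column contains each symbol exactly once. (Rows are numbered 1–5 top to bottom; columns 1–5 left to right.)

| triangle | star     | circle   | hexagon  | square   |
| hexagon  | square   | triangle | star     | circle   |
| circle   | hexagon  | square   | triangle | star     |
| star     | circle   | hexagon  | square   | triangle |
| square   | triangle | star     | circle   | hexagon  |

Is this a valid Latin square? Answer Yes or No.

Each row is a permutation of the 5 symbols, and so is each column.

Yes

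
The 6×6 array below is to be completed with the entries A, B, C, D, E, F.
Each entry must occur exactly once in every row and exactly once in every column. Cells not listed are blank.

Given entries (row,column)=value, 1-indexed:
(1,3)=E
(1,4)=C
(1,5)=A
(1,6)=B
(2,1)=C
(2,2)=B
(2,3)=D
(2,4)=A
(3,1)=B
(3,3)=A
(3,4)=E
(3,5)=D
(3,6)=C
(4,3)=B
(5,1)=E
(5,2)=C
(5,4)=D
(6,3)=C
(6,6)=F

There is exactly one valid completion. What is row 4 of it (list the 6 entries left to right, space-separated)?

Row 4, column 4: row 4 has {B} and column 4 has {A, C, D, E}, leaving only F.
Row 2, column 6: row 2 has {A, B, C, D} and column 6 has {B, C, F}, leaving only E.
Row 2, column 5: row 2 has {A, B, C, D, E} and column 5 has {A, D}, leaving only F.
Row 3, column 2: row 3 has {A, B, C, D, E} and column 2 has {B, C}, leaving only F.
Row 1, column 2: row 1 has {A, B, C, E} and column 2 has {B, C, F}, leaving only D.
Row 1, column 1: row 1 has {A, B, C, D, E} and column 1 has {B, C, E}, leaving only F.
Row 5, column 3: row 5 has {C, D, E} and column 3 has {A, B, C, D, E}, leaving only F.
Row 5, column 5: row 5 has {C, D, E, F} and column 5 has {A, D, F}, leaving only B.
Row 5, column 6: row 5 has {B, C, D, E, F} and column 6 has {B, C, E, F}, leaving only A.
Row 4, column 6: row 4 has {B, F} and column 6 has {A, B, C, E, F}, leaving only D.
Row 4, column 1: row 4 has {B, D, F} and column 1 has {B, C, E, F}, leaving only A.
Row 4, column 2: row 4 has {A, B, D, F} and column 2 has {B, C, D, F}, leaving only E.
Row 4, column 5: row 4 has {A, B, D, E, F} and column 5 has {A, B, D, F}, leaving only C.
So row 4 reads: A E B F C D.

A E B F C D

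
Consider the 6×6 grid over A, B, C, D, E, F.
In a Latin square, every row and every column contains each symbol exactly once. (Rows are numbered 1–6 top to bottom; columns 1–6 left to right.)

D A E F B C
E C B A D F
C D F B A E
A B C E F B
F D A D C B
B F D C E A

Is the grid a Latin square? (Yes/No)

No

Row 5 contains D twice (at columns 2 and 4); row 4 is also not a permutation.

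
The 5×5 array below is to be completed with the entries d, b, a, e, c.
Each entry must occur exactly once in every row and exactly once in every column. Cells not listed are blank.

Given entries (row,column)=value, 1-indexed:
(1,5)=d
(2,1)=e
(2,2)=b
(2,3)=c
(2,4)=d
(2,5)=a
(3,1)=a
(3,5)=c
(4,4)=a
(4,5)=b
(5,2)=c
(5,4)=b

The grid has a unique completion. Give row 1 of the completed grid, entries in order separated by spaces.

b a e c d

Row 3, column 4: row 3 has {a, c} and column 4 has {d, b, a}, leaving only e.
Row 1, column 4: row 1 has {d} and column 4 has {d, b, a, e}, leaving only c.
Row 1, column 1: row 1 has {d, c} and column 1 has {a, e}, leaving only b.
Row 3, column 2: row 3 has {a, e, c} and column 2 has {b, c}, leaving only d.
Row 3, column 3: row 3 has {d, a, e, c} and column 3 has {c}, leaving only b.
Row 4, column 2: row 4 has {b, a} and column 2 has {d, b, c}, leaving only e.
Row 1, column 2: row 1 has {d, b, c} and column 2 has {d, b, e, c}, leaving only a.
Row 1, column 3: row 1 has {d, b, a, c} and column 3 has {b, c}, leaving only e.
So row 1 reads: b a e c d.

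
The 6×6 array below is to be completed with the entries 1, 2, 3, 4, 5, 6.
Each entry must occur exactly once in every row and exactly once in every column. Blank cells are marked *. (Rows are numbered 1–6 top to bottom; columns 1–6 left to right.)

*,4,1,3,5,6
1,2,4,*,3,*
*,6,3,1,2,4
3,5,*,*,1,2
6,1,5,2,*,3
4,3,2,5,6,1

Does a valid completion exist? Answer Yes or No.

Yes

No row or column among the givens repeats a symbol, and propagating forced cells runs into no contradiction.
One valid completion exists (for instance, 2 4 1 3 5 6 / 1 2 4 6 3 5 / 5 6 3 1 2 4 / 3 5 6 4 1 2 / 6 1 5 2 4 3 / 4 3 2 5 6 1).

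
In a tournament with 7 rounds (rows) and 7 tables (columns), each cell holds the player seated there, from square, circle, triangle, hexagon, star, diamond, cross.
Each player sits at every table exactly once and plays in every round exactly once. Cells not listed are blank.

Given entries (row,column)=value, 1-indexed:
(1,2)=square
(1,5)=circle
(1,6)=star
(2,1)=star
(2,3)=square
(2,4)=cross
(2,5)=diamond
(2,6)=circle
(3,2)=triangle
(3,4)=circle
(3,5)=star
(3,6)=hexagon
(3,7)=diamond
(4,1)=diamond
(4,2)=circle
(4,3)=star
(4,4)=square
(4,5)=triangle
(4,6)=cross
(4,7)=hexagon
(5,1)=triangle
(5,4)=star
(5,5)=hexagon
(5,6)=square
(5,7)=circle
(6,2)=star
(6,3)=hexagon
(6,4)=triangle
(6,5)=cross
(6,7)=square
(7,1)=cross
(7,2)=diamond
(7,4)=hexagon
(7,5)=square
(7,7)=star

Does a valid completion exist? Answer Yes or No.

No round or table among the givens repeats a symbol, and propagating forced cells runs into no contradiction.
One valid completion exists (for instance, hexagon square triangle diamond circle star cross / star hexagon square cross diamond circle triangle / square triangle cross circle star hexagon diamond / diamond circle star square triangle cross hexagon / triangle cross diamond star hexagon square circle / circle star hexagon triangle cross diamond square / cross diamond circle hexagon square triangle star).

Yes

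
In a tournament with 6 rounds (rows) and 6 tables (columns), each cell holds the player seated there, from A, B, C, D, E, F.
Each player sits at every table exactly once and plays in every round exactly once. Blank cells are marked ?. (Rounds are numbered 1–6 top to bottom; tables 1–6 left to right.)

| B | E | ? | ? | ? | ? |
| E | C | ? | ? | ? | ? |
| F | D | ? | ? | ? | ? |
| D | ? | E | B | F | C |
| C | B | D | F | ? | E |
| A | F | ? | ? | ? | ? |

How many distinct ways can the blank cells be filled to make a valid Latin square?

10

Round 1, table 3: eliminating its round and table leaves {A, C, F}.
Round 1, table 4: eliminating its round and table leaves {A, C, D}.
Round 1, table 5: eliminating its round and table leaves {A, C, D}.
Round 1, table 6: eliminating its round and table leaves {A, D, F}.
Round 2, table 3: eliminating its round and table leaves {A, B, F}.
Round 2, table 4: eliminating its round and table leaves {A, D}.
Round 2, table 5: eliminating its round and table leaves {A, B, D}.
Round 2, table 6: eliminating its round and table leaves {A, B, D, F}.
Round 3, table 3: eliminating its round and table leaves {A, B, C}.
Round 3, table 4: eliminating its round and table leaves {A, C, E}.
Round 3, table 5: eliminating its round and table leaves {A, B, C, E}.
Round 3, table 6: eliminating its round and table leaves {A, B}.
Round 4, table 2: eliminating its round and table leaves {A}.
Round 5, table 5: eliminating its round and table leaves {A}.
Round 6, table 3: eliminating its round and table leaves {B, C}.
Round 6, table 4: eliminating its round and table leaves {C, D, E}.
Round 6, table 5: eliminating its round and table leaves {B, C, D, E}.
Round 6, table 6: eliminating its round and table leaves {B, D}.
Enumerating the assignments across these blanks that avoid any round or table repeat gives 10 completions.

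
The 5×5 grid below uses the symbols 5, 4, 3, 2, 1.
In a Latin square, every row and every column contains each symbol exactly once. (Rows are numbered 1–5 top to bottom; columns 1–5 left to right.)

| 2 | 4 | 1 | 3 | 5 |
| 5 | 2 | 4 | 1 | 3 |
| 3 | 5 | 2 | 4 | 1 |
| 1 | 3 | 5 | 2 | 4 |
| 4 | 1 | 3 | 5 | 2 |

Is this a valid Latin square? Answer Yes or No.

Each row is a permutation of the 5 symbols, and so is each column.

Yes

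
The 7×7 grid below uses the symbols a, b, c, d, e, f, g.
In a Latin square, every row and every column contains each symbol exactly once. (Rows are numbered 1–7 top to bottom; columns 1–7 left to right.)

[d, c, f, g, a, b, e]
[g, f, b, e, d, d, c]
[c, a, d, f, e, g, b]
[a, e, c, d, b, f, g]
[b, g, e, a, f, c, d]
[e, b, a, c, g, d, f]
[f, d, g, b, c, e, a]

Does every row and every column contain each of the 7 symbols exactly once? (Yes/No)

Column 6 contains d twice (at rows 2 and 6), so it is not a permutation.

No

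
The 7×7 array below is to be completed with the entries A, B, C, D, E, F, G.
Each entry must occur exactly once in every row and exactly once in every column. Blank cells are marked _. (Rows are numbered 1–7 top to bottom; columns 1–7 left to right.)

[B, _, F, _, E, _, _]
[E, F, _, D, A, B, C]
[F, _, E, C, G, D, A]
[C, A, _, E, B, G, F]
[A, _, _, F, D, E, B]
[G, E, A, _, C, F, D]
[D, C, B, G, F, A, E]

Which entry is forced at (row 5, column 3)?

C

Row 1, column 4: row 1 has {B, E, F} and column 4 has {C, D, E, F, G}, leaving only A.
Row 1, column 6: row 1 has {A, B, E, F} and column 6 has {A, B, D, E, F, G}, leaving only C.
Row 1, column 7: row 1 has {A, B, C, E, F} and column 7 has {A, B, C, D, E, F}, leaving only G.
Row 1, column 2: row 1 has {A, B, C, E, F, G} and column 2 has {A, C, E, F}, leaving only D.
Row 2, column 3: row 2 has {A, B, C, D, E, F} and column 3 has {A, B, E, F}, leaving only G.
Row 5 already has {A, B, D, E, F} and column 3 already has {A, B, E, F, G}, so row 5, column 3 must be C.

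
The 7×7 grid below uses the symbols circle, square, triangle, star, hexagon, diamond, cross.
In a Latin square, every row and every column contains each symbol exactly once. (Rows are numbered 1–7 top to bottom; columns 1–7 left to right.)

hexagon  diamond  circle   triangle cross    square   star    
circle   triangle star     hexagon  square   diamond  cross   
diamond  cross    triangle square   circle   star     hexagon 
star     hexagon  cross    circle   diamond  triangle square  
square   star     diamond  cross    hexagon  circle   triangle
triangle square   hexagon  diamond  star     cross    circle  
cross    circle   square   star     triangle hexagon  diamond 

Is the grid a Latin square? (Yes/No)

Yes

Each row is a permutation of the 7 symbols, and so is each column.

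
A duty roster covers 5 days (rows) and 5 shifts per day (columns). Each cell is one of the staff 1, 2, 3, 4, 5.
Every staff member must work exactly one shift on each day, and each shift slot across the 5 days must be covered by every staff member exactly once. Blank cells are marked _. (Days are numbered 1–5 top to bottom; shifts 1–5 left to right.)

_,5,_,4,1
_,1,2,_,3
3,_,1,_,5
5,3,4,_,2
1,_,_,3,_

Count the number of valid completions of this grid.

Day 1, shift 1: eliminating its day and shift leaves {2}.
Day 1, shift 3: eliminating its day and shift leaves {3}.
Day 2, shift 1: eliminating its day and shift leaves {4}.
Day 2, shift 4: eliminating its day and shift leaves {5}.
Day 3, shift 2: eliminating its day and shift leaves {2, 4}.
Day 3, shift 4: eliminating its day and shift leaves {2}.
Day 4, shift 4: eliminating its day and shift leaves {1}.
Day 5, shift 2: eliminating its day and shift leaves {2, 4}.
Day 5, shift 3: eliminating its day and shift leaves {5}.
Day 5, shift 5: eliminating its day and shift leaves {4}.
Only one assignment across all blanks avoids any day or shift repeat, giving 1 completion.

1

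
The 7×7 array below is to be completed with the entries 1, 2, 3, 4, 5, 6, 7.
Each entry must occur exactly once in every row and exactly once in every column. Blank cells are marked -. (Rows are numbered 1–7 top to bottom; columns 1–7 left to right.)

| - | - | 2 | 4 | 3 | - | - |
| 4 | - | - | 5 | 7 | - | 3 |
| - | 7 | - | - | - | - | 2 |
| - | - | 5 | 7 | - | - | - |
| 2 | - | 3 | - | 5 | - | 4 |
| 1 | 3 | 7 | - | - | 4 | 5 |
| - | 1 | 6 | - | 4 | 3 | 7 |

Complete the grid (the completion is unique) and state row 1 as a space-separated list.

7 5 2 4 3 1 6

Row 2, column 3: row 2 has {3, 4, 5, 7} and column 3 has {2, 3, 5, 6, 7}, leaving only 1.
Row 3, column 3: row 3 has {2, 7} and column 3 has {1, 2, 3, 5, 6, 7}, leaving only 4.
Row 5, column 2: row 5 has {2, 3, 4, 5} and column 2 has {1, 3, 7}, leaving only 6.
Row 1, column 2: row 1 has {2, 3, 4} and column 2 has {1, 3, 6, 7}, leaving only 5.
Row 2, column 2: row 2 has {1, 3, 4, 5, 7} and column 2 has {1, 3, 5, 6, 7}, leaving only 2.
Row 2, column 6: row 2 has {1, 2, 3, 4, 5, 7} and column 6 has {3, 4}, leaving only 6.
Row 4, column 2: row 4 has {5, 7} and column 2 has {1, 2, 3, 5, 6, 7}, leaving only 4.
Row 5, column 4: row 5 has {2, 3, 4, 5, 6} and column 4 has {4, 5, 7}, leaving only 1.
Row 5, column 6: row 5 has {1, 2, 3, 4, 5, 6} and column 6 has {3, 4, 6}, leaving only 7.
Row 1, column 6: row 1 has {2, 3, 4, 5} and column 6 has {3, 4, 6, 7}, leaving only 1.
Row 1, column 7: row 1 has {1, 2, 3, 4, 5} and column 7 has {2, 3, 4, 5, 7}, leaving only 6.
Row 1, column 1: row 1 has {1, 2, 3, 4, 5, 6} and column 1 has {1, 2, 4}, leaving only 7.
So row 1 reads: 7 5 2 4 3 1 6.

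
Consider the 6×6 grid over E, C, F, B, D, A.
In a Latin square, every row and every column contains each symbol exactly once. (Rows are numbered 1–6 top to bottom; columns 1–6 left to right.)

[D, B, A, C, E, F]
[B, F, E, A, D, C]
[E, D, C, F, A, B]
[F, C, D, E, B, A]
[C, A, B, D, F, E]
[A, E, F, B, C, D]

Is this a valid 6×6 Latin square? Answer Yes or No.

Each row is a permutation of the 6 symbols, and so is each column.

Yes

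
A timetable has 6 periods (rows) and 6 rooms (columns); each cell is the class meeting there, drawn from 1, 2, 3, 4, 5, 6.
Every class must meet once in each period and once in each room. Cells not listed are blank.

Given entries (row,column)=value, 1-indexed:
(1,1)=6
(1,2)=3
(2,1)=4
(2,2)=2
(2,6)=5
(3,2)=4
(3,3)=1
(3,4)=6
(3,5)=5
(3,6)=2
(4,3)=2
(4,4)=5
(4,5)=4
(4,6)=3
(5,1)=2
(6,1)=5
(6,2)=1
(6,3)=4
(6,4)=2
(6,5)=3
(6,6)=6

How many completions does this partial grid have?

Period 1, room 3: eliminating its period and room leaves {5}.
Period 1, room 4: eliminating its period and room leaves {1, 4}.
Period 1, room 5: eliminating its period and room leaves {1, 2}.
Period 1, room 6: eliminating its period and room leaves {1, 4}.
Period 2, room 3: eliminating its period and room leaves {3, 6}.
Period 2, room 4: eliminating its period and room leaves {1, 3}.
Period 2, room 5: eliminating its period and room leaves {1, 6}.
Period 3, room 1: eliminating its period and room leaves {3}.
Period 4, room 1: eliminating its period and room leaves {1}.
Period 4, room 2: eliminating its period and room leaves {6}.
Period 5, room 2: eliminating its period and room leaves {5, 6}.
Period 5, room 3: eliminating its period and room leaves {3, 5, 6}.
Period 5, room 4: eliminating its period and room leaves {1, 3, 4}.
Period 5, room 5: eliminating its period and room leaves {1, 6}.
Period 5, room 6: eliminating its period and room leaves {1, 4}.
Enumerating the assignments across these blanks that avoid any period or room repeat gives 3 completions.

3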